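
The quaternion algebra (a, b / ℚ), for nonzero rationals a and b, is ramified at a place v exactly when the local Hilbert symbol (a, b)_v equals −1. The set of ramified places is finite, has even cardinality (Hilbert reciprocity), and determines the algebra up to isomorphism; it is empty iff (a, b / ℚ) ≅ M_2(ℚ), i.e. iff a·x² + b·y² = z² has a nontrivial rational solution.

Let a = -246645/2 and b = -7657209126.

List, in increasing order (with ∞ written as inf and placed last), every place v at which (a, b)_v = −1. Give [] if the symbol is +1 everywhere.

Mod squares: a ≡ -6090, b ≡ -2294. Check v ∈ {∞, 2, 3, 5, 7, 29, 31, 37}.
v=37: a=37^0·(≡17), b=37^1·(≡21) mod 37; (17|37)=-1, (21|37)=+1; (−1)^{0·1·18}·(-1)^1·(+1)^0 = -1.
v=29: a=29^1·(≡25), b=29^2·(≡12) mod 29; (25|29)=+1, (12|29)=-1; (−1)^{1·2·14}·(+1)^2·(-1)^1 = -1.
v=3: a=3^5·(≡1), b=3^4·(≡1) mod 3; (1|3)=+1, (1|3)=+1; (−1)^{5·4·1}·(+1)^4·(+1)^5 = +1.
v=2: v_2(a)=-1, v_2(b)=1; units ≡ 3, 5 (mod 8); ε·ε+αω+βω = 1·0+-1·1+1·1 ≡ 0  ⇒  (a,b)_2 = +1.
v=31: a=31^0·(≡11), b=31^1·(≡14) mod 31; (11|31)=-1, (14|31)=+1; (−1)^{0·1·15}·(-1)^1·(+1)^0 = -1.
v=∞: -6090 < 0 and -2294 < 0  ⇒  (a,b)_∞ = -1.
v=7: a=7^1·(≡5), b=7^2·(≡1) mod 7; (5|7)=-1, (1|7)=+1; (−1)^{1·2·3}·(-1)^2·(+1)^1 = +1.
v=5: a=5^1·(≡3), b=5^0·(≡4) mod 5; (3|5)=-1, (4|5)=+1; (−1)^{1·0·2}·(-1)^0·(+1)^1 = +1.
|Ram(-6090, -2294)| = 4, even; anisotropic at {29, 31, 37, ∞}.

[29, 31, 37, inf]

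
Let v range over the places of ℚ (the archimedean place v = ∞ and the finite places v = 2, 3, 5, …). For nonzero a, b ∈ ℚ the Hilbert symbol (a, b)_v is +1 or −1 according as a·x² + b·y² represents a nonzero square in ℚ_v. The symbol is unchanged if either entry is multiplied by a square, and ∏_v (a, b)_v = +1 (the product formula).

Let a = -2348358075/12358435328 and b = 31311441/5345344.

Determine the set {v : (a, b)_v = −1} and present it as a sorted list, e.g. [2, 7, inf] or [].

[3, 7]

Mod squares: a ≡ -966, b ≡ 161. Check v ∈ {∞, 2, 3, 5, 7, 17, 23}.
v=2: v_2(a)=-9, v_2(b)=-6; units ≡ 5, 1 (mod 8); ε·ε+αω+βω = 0·0+-9·0+-6·1 ≡ 0  ⇒  (a,b)_2 = +1.
v=23: a=23^1·(≡6), b=23^1·(≡11) mod 23; (6|23)=+1, (11|23)=-1; (−1)^{1·1·11}·(+1)^1·(-1)^1 = +1.
v=17: a=17^-6·(≡6), b=17^-4·(≡15) mod 17; (6|17)=-1, (15|17)=+1; (−1)^{-6·-4·8}·(-1)^-4·(+1)^-6 = +1.
v=∞: -966 < 0 and 161 > 0  ⇒  (a,b)_∞ = +1.
v=5: a=5^2·(≡4), b=5^0·(≡4) mod 5; (4|5)=+1, (4|5)=+1; (−1)^{2·0·2}·(+1)^0·(+1)^2 = +1.
v=3: a=3^5·(≡2), b=3^4·(≡2) mod 3; (2|3)=-1, (2|3)=-1; (−1)^{5·4·1}·(-1)^4·(-1)^5 = -1.
v=7: a=7^5·(≡2), b=7^5·(≡2) mod 7; (2|7)=+1, (2|7)=+1; (−1)^{5·5·3}·(+1)^5·(+1)^5 = -1.
|Ram(-966, 161)| = 2, even; anisotropic at {3, 7}.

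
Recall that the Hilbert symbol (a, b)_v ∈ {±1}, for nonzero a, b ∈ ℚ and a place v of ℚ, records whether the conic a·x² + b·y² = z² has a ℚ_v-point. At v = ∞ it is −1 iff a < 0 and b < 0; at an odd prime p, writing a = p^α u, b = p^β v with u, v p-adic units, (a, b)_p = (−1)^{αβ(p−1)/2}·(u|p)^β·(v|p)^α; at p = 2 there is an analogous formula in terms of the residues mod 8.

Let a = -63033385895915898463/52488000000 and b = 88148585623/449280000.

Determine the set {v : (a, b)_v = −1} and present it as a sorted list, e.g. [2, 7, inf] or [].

[]

(a, b) ≡ (-14, 546) mod (ℚ^×)²; places V = {2, 3, 5, 7, 11, 13, 17, 23, 41, ∞}.
(a,b)_5: α=-6, u≡1; β=-4, v≡1 (mod 5); (1|5)=+1, (1|5)=+1; sign (−1)^0·+1^-4·+1^-6 = +1.
(a,b)_13: α=2, u≡4; β=-1, v≡1 (mod 13); (4|13)=+1, (1|13)=+1; sign (−1)^0·+1^-1·+1^2 = +1.
(a,b)_2: α=-9, β=-11; u≡1, v≡1 (mod 8); ε(u)ε(v)=0·0, αω(v)=-9·0, βω(u)=-11·0; sum ≡ 0  ⇒  +1.
(a,b)_7: α=3, u≡3; β=3, v≡1 (mod 7); (3|7)=-1, (1|7)=+1; sign (−1)^1·-1^3·+1^3 = +1.
(a,b)_17: α=4, u≡12; β=2, v≡1 (mod 17); (12|17)=-1, (1|17)=+1; sign (−1)^0·-1^2·+1^4 = +1.
(a,b)_3: α=-8, u≡1; β=-3, v≡2 (mod 3); (1|3)=+1, (2|3)=-1; sign (−1)^0·+1^-3·-1^-8 = +1.
(a,b)_∞: sgn(-14)=−, sgn(546)=+, so +1.
(a,b)_41: α=2, u≡19; β=2, v≡27 (mod 41); (19|41)=-1, (27|41)=-1; sign (−1)^0·-1^2·-1^2 = +1.
(a,b)_11: α=4, u≡8; β=0, v≡8 (mod 11); (8|11)=-1, (8|11)=-1; sign (−1)^0·-1^0·-1^4 = +1.
(a,b)_23: α=2, u≡9; β=2, v≡17 (mod 23); (9|23)=+1, (17|23)=-1; sign (−1)^0·+1^2·-1^2 = +1.
Ram(a, b) = ∅: the form -14·x² + 546·y² − z² is isotropic over every ℚ_v, so by Hasse–Minkowski it is isotropic over ℚ.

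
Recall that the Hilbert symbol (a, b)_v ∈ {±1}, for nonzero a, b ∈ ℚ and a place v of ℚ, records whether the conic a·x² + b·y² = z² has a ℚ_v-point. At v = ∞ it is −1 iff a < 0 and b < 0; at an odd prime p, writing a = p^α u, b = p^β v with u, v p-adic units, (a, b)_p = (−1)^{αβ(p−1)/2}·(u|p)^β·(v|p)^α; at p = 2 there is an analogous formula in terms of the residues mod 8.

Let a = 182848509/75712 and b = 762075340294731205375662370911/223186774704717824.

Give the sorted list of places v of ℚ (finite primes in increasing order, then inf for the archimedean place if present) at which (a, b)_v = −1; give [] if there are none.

Mod squares: a ≡ 203, b ≡ 65569. Check v ∈ {∞, 2, 3, 7, 11, 13, 17, 19, 29, 31}.
v=∞: 203 > 0 and 65569 > 0  ⇒  (a,b)_∞ = +1.
v=7: a=7^-1·(≡4), b=7^-3·(≡2) mod 7; (4|7)=+1, (2|7)=+1; (−1)^{-1·-3·3}·(+1)^-3·(+1)^-1 = -1.
v=3: a=3^8·(≡2), b=3^32·(≡1) mod 3; (2|3)=-1, (1|3)=+1; (−1)^{8·32·1}·(-1)^32·(+1)^8 = +1.
v=2: v_2(a)=-6, v_2(b)=-16; units ≡ 3, 1 (mod 8); ε·ε+αω+βω = 1·0+-6·0+-16·1 ≡ 0  ⇒  (a,b)_2 = +1.
v=11: a=11^0·(≡3), b=11^-2·(≡5) mod 11; (3|11)=+1, (5|11)=+1; (−1)^{0·-2·5}·(+1)^-2·(+1)^0 = +1.
v=13: a=13^-2·(≡2), b=13^-6·(≡4) mod 13; (2|13)=-1, (4|13)=+1; (−1)^{-2·-6·6}·(-1)^-6·(+1)^-2 = +1.
v=29: a=29^1·(≡25), b=29^3·(≡1) mod 29; (25|29)=+1, (1|29)=+1; (−1)^{1·3·14}·(+1)^3·(+1)^1 = +1.
v=31: a=31^2·(≡27), b=31^6·(≡28) mod 31; (27|31)=-1, (28|31)=+1; (−1)^{2·6·15}·(-1)^6·(+1)^2 = +1.
v=19: a=19^0·(≡8), b=19^1·(≡18) mod 19; (8|19)=-1, (18|19)=-1; (−1)^{0·1·9}·(-1)^1·(-1)^0 = -1.
v=17: a=17^0·(≡1), b=17^-1·(≡13) mod 17; (1|17)=+1, (13|17)=+1; (−1)^{0·-1·8}·(+1)^-1·(+1)^0 = +1.
|Ram(203, 65569)| = 2, even; anisotropic at {7, 19}.

[7, 19]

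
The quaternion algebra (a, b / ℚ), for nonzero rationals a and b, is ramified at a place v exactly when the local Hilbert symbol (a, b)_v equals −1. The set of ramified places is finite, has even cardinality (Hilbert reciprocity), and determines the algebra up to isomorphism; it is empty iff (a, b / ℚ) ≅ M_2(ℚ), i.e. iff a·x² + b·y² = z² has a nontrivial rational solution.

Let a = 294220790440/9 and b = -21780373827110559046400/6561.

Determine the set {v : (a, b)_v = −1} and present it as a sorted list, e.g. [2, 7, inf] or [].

Mod squares: a ≡ 121210, b ≡ -779. Check v ∈ {∞, 2, 3, 5, 7, 17, 19, 23, 31, 41}.
v=2: v_2(a)=3, v_2(b)=8; units ≡ 5, 5 (mod 8); ε·ε+αω+βω = 0·0+3·1+8·1 ≡ 1  ⇒  (a,b)_2 = -1.
v=3: a=3^-2·(≡1), b=3^-8·(≡1) mod 3; (1|3)=+1, (1|3)=+1; (−1)^{-2·-8·1}·(+1)^-8·(+1)^-2 = +1.
v=31: a=31^1·(≡25), b=31^2·(≡23) mod 31; (25|31)=+1, (23|31)=-1; (−1)^{1·2·15}·(+1)^2·(-1)^1 = -1.
v=∞: 121210 > 0 and -779 < 0  ⇒  (a,b)_∞ = +1.
v=19: a=19^2·(≡17), b=19^3·(≡6) mod 19; (17|19)=+1, (6|19)=+1; (−1)^{2·3·9}·(+1)^3·(+1)^2 = +1.
v=7: a=7^0·(≡5), b=7^2·(≡5) mod 7; (5|7)=-1, (5|7)=-1; (−1)^{0·2·3}·(-1)^2·(-1)^0 = +1.
v=17: a=17^1·(≡11), b=17^2·(≡7) mod 17; (11|17)=-1, (7|17)=-1; (−1)^{1·2·8}·(-1)^2·(-1)^1 = -1.
v=5: a=5^1·(≡2), b=5^2·(≡4) mod 5; (2|5)=-1, (4|5)=+1; (−1)^{1·2·2}·(-1)^2·(+1)^1 = +1.
v=23: a=23^1·(≡12), b=23^2·(≡2) mod 23; (12|23)=+1, (2|23)=+1; (−1)^{1·2·11}·(+1)^2·(+1)^1 = +1.
v=41: a=41^2·(≡14), b=41^3·(≡28) mod 41; (14|41)=-1, (28|41)=-1; (−1)^{2·3·20}·(-1)^3·(-1)^2 = -1.
Ram(121210, -779) = {2, 17, 31, 41}; no ℚ_2-point on the conic.

[2, 17, 31, 41]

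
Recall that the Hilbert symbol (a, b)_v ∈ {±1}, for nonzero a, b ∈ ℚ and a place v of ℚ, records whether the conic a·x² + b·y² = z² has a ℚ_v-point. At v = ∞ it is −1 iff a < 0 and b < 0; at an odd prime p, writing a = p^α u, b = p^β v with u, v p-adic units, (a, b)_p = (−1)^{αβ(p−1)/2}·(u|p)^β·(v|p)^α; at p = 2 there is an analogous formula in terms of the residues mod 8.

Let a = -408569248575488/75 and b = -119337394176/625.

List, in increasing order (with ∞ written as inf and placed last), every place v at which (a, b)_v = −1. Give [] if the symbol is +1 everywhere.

[3, 7, 13, inf]

(a, b) ≡ (-429, -546) mod (ℚ^×)²; places V = {2, 3, 5, 7, 11, 13, ∞}.
(a,b)_5: α=-2, u≡4; β=-4, v≡4 (mod 5); (4|5)=+1, (4|5)=+1; sign (−1)^0·+1^-4·+1^-2 = +1.
(a,b)_13: α=1, u≡5; β=1, v≡12 (mod 13); (5|13)=-1, (12|13)=+1; sign (−1)^0·-1^1·+1^1 = -1.
(a,b)_∞: sgn(-429)=−, sgn(-546)=−, so -1.
(a,b)_11: α=3, u≡3; β=2, v≡3 (mod 11); (3|11)=+1, (3|11)=+1; sign (−1)^0·+1^2·+1^3 = +1.
(a,b)_2: α=12, β=13; u≡3, v≡7 (mod 8); ε(u)ε(v)=1·1, αω(v)=12·0, βω(u)=13·1; sum ≡ 0  ⇒  +1.
(a,b)_7: α=8, u≡3; β=3, v≡5 (mod 7); (3|7)=-1, (5|7)=-1; sign (−1)^0·-1^3·-1^8 = -1.
(a,b)_3: α=-1, u≡1; β=3, v≡1 (mod 3); (1|3)=+1, (1|3)=+1; sign (−1)^1·+1^3·+1^-1 = -1.
(-429, -546 / ℚ) ramifies at {3, 7, 13, ∞}: a division algebra.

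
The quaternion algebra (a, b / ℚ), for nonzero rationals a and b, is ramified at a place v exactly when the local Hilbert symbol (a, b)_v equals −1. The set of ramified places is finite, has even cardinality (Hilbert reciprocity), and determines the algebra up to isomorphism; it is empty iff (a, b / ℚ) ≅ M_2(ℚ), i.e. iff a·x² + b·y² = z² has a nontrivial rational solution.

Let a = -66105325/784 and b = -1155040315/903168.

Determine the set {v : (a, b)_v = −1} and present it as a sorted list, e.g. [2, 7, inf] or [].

[2, 5, 13, inf]

(a, b) ≡ (-13, -1430) mod (ℚ^×)²; places V = {2, 3, 5, 7, 11, 13, 31, 41, ∞}.
(a,b)_5: α=2, u≡3; β=1, v≡4 (mod 5); (3|5)=-1, (4|5)=+1; sign (−1)^0·-1^1·+1^2 = -1.
(a,b)_∞: sgn(-13)=−, sgn(-1430)=−, so -1.
(a,b)_31: α=0, u≡4; β=2, v≡30 (mod 31); (4|31)=+1, (30|31)=-1; sign (−1)^0·+1^2·-1^0 = +1.
(a,b)_7: α=-2, u≡4; β=-2, v≡5 (mod 7); (4|7)=+1, (5|7)=-1; sign (−1)^0·+1^-2·-1^-2 = +1.
(a,b)_11: α=2, u≡4; β=1, v≡7 (mod 11); (4|11)=+1, (7|11)=-1; sign (−1)^0·+1^1·-1^2 = +1.
(a,b)_13: α=1, u≡4; β=1, v≡2 (mod 13); (4|13)=+1, (2|13)=-1; sign (−1)^0·+1^1·-1^1 = -1.
(a,b)_2: α=-4, β=-11; u≡3, v≡5 (mod 8); ε(u)ε(v)=1·0, αω(v)=-4·1, βω(u)=-11·1; sum ≡ 1  ⇒  -1.
(a,b)_41: α=2, u≡7; β=2, v≡33 (mod 41); (7|41)=-1, (33|41)=+1; sign (−1)^0·-1^2·+1^2 = +1.
(a,b)_3: α=0, u≡2; β=-2, v≡1 (mod 3); (2|3)=-1, (1|3)=+1; sign (−1)^0·-1^-2·+1^0 = +1.
|Ram(-13, -1430)| = 4, even; anisotropic at {2, 5, 13, ∞}.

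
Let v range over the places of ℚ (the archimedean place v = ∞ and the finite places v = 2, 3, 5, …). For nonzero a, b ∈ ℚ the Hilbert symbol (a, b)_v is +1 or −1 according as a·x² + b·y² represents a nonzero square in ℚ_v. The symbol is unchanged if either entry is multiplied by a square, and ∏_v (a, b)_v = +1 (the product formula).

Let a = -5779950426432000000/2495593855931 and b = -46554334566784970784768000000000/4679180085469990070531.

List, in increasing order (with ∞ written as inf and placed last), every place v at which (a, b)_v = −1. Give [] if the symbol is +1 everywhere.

[5, inf]

Mod squares: a ≡ -143, b ≡ -770. Check v ∈ {∞, 2, 3, 5, 7, 11, 13, 19, 43, 53}.
v=19: a=19^-2·(≡1), b=19^-4·(≡5) mod 19; (1|19)=+1, (5|19)=+1; (−1)^{-2·-4·9}·(+1)^-4·(+1)^-2 = +1.
v=53: a=53^-2·(≡29), b=53^-4·(≡16) mod 53; (29|53)=+1, (16|53)=+1; (−1)^{-2·-4·26}·(+1)^-4·(+1)^-2 = +1.
v=2: v_2(a)=12, v_2(b)=27; units ≡ 1, 7 (mod 8); ε·ε+αω+βω = 0·1+12·0+27·0 ≡ 0  ⇒  (a,b)_2 = +1.
v=7: a=7^6·(≡4), b=7^11·(≡1) mod 7; (4|7)=+1, (1|7)=+1; (−1)^{6·11·3}·(+1)^11·(+1)^6 = +1.
v=11: a=11^-3·(≡9), b=11^-3·(≡7) mod 11; (9|11)=+1, (7|11)=-1; (−1)^{-3·-3·5}·(+1)^-3·(-1)^-3 = +1.
v=13: a=13^1·(≡7), b=13^2·(≡12) mod 13; (7|13)=-1, (12|13)=+1; (−1)^{1·2·6}·(-1)^2·(+1)^1 = +1.
v=43: a=43^-2·(≡30), b=43^-4·(≡4) mod 43; (30|43)=-1, (4|43)=+1; (−1)^{-2·-4·21}·(-1)^-4·(+1)^-2 = +1.
v=3: a=3^10·(≡1), b=3^12·(≡1) mod 3; (1|3)=+1, (1|3)=+1; (−1)^{10·12·1}·(+1)^12·(+1)^10 = +1.
v=5: a=5^6·(≡2), b=5^9·(≡4) mod 5; (2|5)=-1, (4|5)=+1; (−1)^{6·9·2}·(-1)^9·(+1)^6 = -1.
v=∞: -143 < 0 and -770 < 0  ⇒  (a,b)_∞ = -1.
|Ram(-143, -770)| = 2, even; anisotropic at {5, ∞}.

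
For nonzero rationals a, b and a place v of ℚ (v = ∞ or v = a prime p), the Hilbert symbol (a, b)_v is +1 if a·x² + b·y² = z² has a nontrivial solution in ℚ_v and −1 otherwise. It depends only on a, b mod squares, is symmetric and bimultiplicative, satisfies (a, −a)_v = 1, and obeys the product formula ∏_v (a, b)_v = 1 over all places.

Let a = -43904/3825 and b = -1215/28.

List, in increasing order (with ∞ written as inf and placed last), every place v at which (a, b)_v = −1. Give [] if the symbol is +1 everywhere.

[3, 5, 17, inf]

(a, b) ≡ (-238, -105) mod (ℚ^×)²; places V = {2, 3, 5, 7, 17, ∞}.
(a,b)_3: α=-2, u≡2; β=5, v≡1 (mod 3); (2|3)=-1, (1|3)=+1; sign (−1)^0·-1^5·+1^-2 = -1.
(a,b)_17: α=-1, u≡6; β=0, v≡7 (mod 17); (6|17)=-1, (7|17)=-1; sign (−1)^0·-1^0·-1^-1 = -1.
(a,b)_7: α=3, u≡4; β=-1, v≡6 (mod 7); (4|7)=+1, (6|7)=-1; sign (−1)^1·+1^-1·-1^3 = +1.
(a,b)_2: α=7, β=-2; u≡1, v≡7 (mod 8); ε(u)ε(v)=0·1, αω(v)=7·0, βω(u)=-2·0; sum ≡ 0  ⇒  +1.
(a,b)_∞: sgn(-238)=−, sgn(-105)=−, so -1.
(a,b)_5: α=-2, u≡2; β=1, v≡4 (mod 5); (2|5)=-1, (4|5)=+1; sign (−1)^0·-1^1·+1^-2 = -1.
|Ram(-238, -105)| = 4, even; anisotropic at {3, 5, 17, ∞}.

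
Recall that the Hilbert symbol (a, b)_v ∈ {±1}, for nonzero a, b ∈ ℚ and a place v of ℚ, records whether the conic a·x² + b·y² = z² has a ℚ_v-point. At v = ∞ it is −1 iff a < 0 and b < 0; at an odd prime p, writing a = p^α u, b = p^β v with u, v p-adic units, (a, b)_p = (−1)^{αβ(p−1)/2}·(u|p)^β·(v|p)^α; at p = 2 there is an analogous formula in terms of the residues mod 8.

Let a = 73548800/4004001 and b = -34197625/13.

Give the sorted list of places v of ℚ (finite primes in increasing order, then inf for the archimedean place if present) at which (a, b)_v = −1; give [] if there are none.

(a, b) ≡ (17, -146965) mod (ℚ^×)²; places V = {2, 3, 5, 7, 11, 13, 17, 19, 23, 29, ∞}.
(a,b)_17: α=1, u≡13; β=1, v≡8 (mod 17); (13|17)=+1, (8|17)=+1; sign (−1)^0·+1^1·+1^1 = +1.
(a,b)_7: α=0, u≡3; β=1, v≡5 (mod 7); (3|7)=-1, (5|7)=-1; sign (−1)^0·-1^1·-1^0 = -1.
(a,b)_3: α=-2, u≡2; β=0, v≡2 (mod 3); (2|3)=-1, (2|3)=-1; sign (−1)^0·-1^0·-1^-2 = +1.
(a,b)_5: α=2, u≡2; β=3, v≡3 (mod 5); (2|5)=-1, (3|5)=-1; sign (−1)^0·-1^3·-1^2 = -1.
(a,b)_13: α=2, u≡12; β=-1, v≡6 (mod 13); (12|13)=+1, (6|13)=-1; sign (−1)^0·+1^-1·-1^2 = +1.
(a,b)_11: α=0, u≡6; β=2, v≡10 (mod 11); (6|11)=-1, (10|11)=-1; sign (−1)^0·-1^2·-1^0 = +1.
(a,b)_19: α=0, u≡5; β=1, v≡4 (mod 19); (5|19)=+1, (4|19)=+1; sign (−1)^0·+1^1·+1^0 = +1.
(a,b)_2: α=10, β=0; u≡1, v≡3 (mod 8); ε(u)ε(v)=0·1, αω(v)=10·1, βω(u)=0·0; sum ≡ 0  ⇒  +1.
(a,b)_29: α=-2, u≡3; β=0, v≡28 (mod 29); (3|29)=-1, (28|29)=+1; sign (−1)^0·-1^0·+1^-2 = +1.
(a,b)_23: α=-2, u≡22; β=0, v≡19 (mod 23); (22|23)=-1, (19|23)=-1; sign (−1)^0·-1^0·-1^-2 = +1.
(a,b)_∞: sgn(17)=+, sgn(-146965)=−, so +1.
(17, -146965 / ℚ) ramifies at {5, 7}: a division algebra.

[5, 7]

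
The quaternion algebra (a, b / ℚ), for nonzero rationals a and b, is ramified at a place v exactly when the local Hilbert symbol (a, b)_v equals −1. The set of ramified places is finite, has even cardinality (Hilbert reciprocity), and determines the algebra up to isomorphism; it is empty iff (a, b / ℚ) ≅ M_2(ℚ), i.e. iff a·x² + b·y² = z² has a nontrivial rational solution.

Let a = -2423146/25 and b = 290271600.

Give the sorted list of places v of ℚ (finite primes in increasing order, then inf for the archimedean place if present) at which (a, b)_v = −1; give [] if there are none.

[2, 17, 19, 31]

(a, b) ≡ (-20026, 31) mod (ℚ^×)²; places V = {2, 3, 5, 11, 17, 19, 31, ∞}.
(a,b)_2: α=1, β=4; u≡3, v≡7 (mod 8); ε(u)ε(v)=1·1, αω(v)=1·0, βω(u)=4·1; sum ≡ 1  ⇒  -1.
(a,b)_31: α=1, u≡18; β=1, v≡19 (mod 31); (18|31)=+1, (19|31)=+1; sign (−1)^1·+1^1·+1^1 = -1.
(a,b)_∞: sgn(-20026)=−, sgn(31)=+, so +1.
(a,b)_19: α=1, u≡18; β=0, v≡12 (mod 19); (18|19)=-1, (12|19)=-1; sign (−1)^0·-1^0·-1^1 = -1.
(a,b)_11: α=2, u≡9; β=0, v≡3 (mod 11); (9|11)=+1, (3|11)=+1; sign (−1)^0·+1^0·+1^2 = +1.
(a,b)_3: α=0, u≡2; β=4, v≡1 (mod 3); (2|3)=-1, (1|3)=+1; sign (−1)^0·-1^4·+1^0 = +1.
(a,b)_5: α=-2, u≡4; β=2, v≡4 (mod 5); (4|5)=+1, (4|5)=+1; sign (−1)^0·+1^2·+1^-2 = +1.
(a,b)_17: α=1, u≡3; β=2, v≡6 (mod 17); (3|17)=-1, (6|17)=-1; sign (−1)^0·-1^2·-1^1 = -1.
|Ram(-20026, 31)| = 4, even; anisotropic at {2, 17, 19, 31}.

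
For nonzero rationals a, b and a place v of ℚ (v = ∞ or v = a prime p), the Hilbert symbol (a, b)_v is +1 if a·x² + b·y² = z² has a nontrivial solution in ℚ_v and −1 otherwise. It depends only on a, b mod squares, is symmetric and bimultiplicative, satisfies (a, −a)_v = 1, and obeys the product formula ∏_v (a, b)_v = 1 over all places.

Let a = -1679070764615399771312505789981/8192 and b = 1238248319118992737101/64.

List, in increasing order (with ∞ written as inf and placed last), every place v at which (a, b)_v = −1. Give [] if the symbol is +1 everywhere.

[2, 11, 17, 31]

Mod squares: a ≡ -44718058, b ≡ 589. Check v ∈ {∞, 2, 3, 7, 11, 13, 17, 19, 29, 31}.
v=7: a=7^7·(≡4), b=7^4·(≡4) mod 7; (4|7)=+1, (4|7)=+1; (−1)^{7·4·3}·(+1)^4·(+1)^7 = +1.
v=19: a=19^3·(≡16), b=19^3·(≡15) mod 19; (16|19)=+1, (15|19)=-1; (−1)^{3·3·9}·(+1)^3·(-1)^3 = +1.
v=31: a=31^1·(≡5), b=31^1·(≡10) mod 31; (5|31)=+1, (10|31)=+1; (−1)^{1·1·15}·(+1)^1·(+1)^1 = -1.
v=11: a=11^1·(≡5), b=11^0·(≡2) mod 11; (5|11)=+1, (2|11)=-1; (−1)^{1·0·5}·(+1)^0·(-1)^1 = -1.
v=13: a=13^2·(≡8), b=13^2·(≡12) mod 13; (8|13)=-1, (12|13)=+1; (−1)^{2·2·6}·(-1)^2·(+1)^2 = +1.
v=3: a=3^16·(≡2), b=3^10·(≡1) mod 3; (2|3)=-1, (1|3)=+1; (−1)^{16·10·1}·(-1)^10·(+1)^16 = +1.
v=∞: -44718058 < 0 and 589 > 0  ⇒  (a,b)_∞ = +1.
v=2: v_2(a)=-13, v_2(b)=-6; units ≡ 3, 5 (mod 8); ε·ε+αω+βω = 1·0+-13·1+-6·1 ≡ 1  ⇒  (a,b)_2 = -1.
v=17: a=17^3·(≡16), b=17^2·(≡11) mod 17; (16|17)=+1, (11|17)=-1; (−1)^{3·2·8}·(+1)^2·(-1)^3 = -1.
v=29: a=29^3·(≡19), b=29^2·(≡4) mod 29; (19|29)=-1, (4|29)=+1; (−1)^{3·2·14}·(-1)^2·(+1)^3 = +1.
(-44718058, 589 / ℚ) ramifies at {2, 11, 17, 31}: a division algebra.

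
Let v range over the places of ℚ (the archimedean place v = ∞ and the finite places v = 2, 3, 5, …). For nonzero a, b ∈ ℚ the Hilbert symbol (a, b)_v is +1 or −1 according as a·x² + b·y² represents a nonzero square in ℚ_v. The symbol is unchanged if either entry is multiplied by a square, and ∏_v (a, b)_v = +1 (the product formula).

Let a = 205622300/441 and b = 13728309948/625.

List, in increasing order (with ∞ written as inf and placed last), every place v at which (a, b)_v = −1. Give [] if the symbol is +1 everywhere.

[2, 17, 23, 31, 37, 53]

(a, b) ≡ (23, 42371327) mod (ℚ^×)²; places V = {2, 3, 5, 7, 13, 17, 23, 31, 37, 41, 53, ∞}.
(a,b)_31: α=0, u≡24; β=1, v≡26 (mod 31); (24|31)=-1, (26|31)=-1; sign (−1)^0·-1^1·-1^0 = -1.
(a,b)_5: α=2, u≡2; β=-4, v≡3 (mod 5); (2|5)=-1, (3|5)=-1; sign (−1)^0·-1^-4·-1^2 = +1.
(a,b)_37: α=0, u≡19; β=1, v≡1 (mod 37); (19|37)=-1, (1|37)=+1; sign (−1)^0·-1^1·+1^0 = -1.
(a,b)_7: α=-2, u≡1; β=0, v≡5 (mod 7); (1|7)=+1, (5|7)=-1; sign (−1)^0·+1^0·-1^-2 = +1.
(a,b)_13: α=2, u≡9; β=0, v≡2 (mod 13); (9|13)=+1, (2|13)=-1; sign (−1)^0·+1^0·-1^2 = +1.
(a,b)_53: α=0, u≡50; β=1, v≡1 (mod 53); (50|53)=-1, (1|53)=+1; sign (−1)^0·-1^1·+1^0 = -1.
(a,b)_17: α=0, u≡10; β=1, v≡6 (mod 17); (10|17)=-1, (6|17)=-1; sign (−1)^0·-1^1·-1^0 = -1.
(a,b)_∞: sgn(23)=+, sgn(42371327)=+, so +1.
(a,b)_23: α=3, u≡16; β=0, v≡7 (mod 23); (16|23)=+1, (7|23)=-1; sign (−1)^0·+1^0·-1^3 = -1.
(a,b)_2: α=2, β=2; u≡7, v≡7 (mod 8); ε(u)ε(v)=1·1, αω(v)=2·0, βω(u)=2·0; sum ≡ 1  ⇒  -1.
(a,b)_41: α=0, u≡8; β=1, v≡16 (mod 41); (8|41)=+1, (16|41)=+1; sign (−1)^0·+1^1·+1^0 = +1.
(a,b)_3: α=-2, u≡2; β=4, v≡2 (mod 3); (2|3)=-1, (2|3)=-1; sign (−1)^0·-1^4·-1^-2 = +1.
Ram(23, 42371327) = {2, 17, 23, 31, 37, 53}; no ℚ_2-point on the conic.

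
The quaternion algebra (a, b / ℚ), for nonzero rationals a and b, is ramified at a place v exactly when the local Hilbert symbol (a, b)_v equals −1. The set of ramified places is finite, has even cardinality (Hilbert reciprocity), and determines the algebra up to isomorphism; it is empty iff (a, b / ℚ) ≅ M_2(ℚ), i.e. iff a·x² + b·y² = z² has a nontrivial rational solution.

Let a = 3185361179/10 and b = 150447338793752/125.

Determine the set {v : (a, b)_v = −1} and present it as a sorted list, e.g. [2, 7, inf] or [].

Mod squares: a ≡ 110, b ≡ 910. Check v ∈ {∞, 2, 5, 7, 11, 13, 17}.
v=13: a=13^2·(≡2), b=13^3·(≡7) mod 13; (2|13)=-1, (7|13)=-1; (−1)^{2·3·6}·(-1)^3·(-1)^2 = -1.
v=∞: 110 > 0 and 910 > 0  ⇒  (a,b)_∞ = +1.
v=7: a=7^2·(≡3), b=7^1·(≡2) mod 7; (3|7)=-1, (2|7)=+1; (−1)^{2·1·3}·(-1)^1·(+1)^2 = -1.
v=11: a=11^3·(≡6), b=11^4·(≡7) mod 11; (6|11)=-1, (7|11)=-1; (−1)^{3·4·5}·(-1)^4·(-1)^3 = -1.
v=5: a=5^-1·(≡2), b=5^-3·(≡2) mod 5; (2|5)=-1, (2|5)=-1; (−1)^{-1·-3·2}·(-1)^-3·(-1)^-1 = +1.
v=2: v_2(a)=-1, v_2(b)=3; units ≡ 7, 7 (mod 8); ε·ε+αω+βω = 1·1+-1·0+3·0 ≡ 1  ⇒  (a,b)_2 = -1.
v=17: a=17^2·(≡1), b=17^4·(≡2) mod 17; (1|17)=+1, (2|17)=+1; (−1)^{2·4·8}·(+1)^4·(+1)^2 = +1.
(110, 910 / ℚ) ramifies at {2, 7, 11, 13}: a division algebra.

[2, 7, 11, 13]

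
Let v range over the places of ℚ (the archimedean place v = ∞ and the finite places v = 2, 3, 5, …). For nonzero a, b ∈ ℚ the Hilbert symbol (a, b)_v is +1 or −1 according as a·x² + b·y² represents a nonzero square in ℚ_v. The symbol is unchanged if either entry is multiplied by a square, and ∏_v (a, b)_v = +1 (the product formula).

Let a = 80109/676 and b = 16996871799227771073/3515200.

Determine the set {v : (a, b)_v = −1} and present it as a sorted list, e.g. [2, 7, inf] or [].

(a, b) ≡ (989, 380029) mod (ℚ^×)²; places V = {2, 3, 5, 7, 13, 23, 31, 41, 43, ∞}.
(a,b)_5: α=0, u≡4; β=-2, v≡1 (mod 5); (4|5)=+1, (1|5)=+1; sign (−1)^0·+1^-2·+1^0 = +1.
(a,b)_31: α=0, u≡25; β=1, v≡4 (mod 31); (25|31)=+1, (4|31)=+1; sign (−1)^0·+1^1·+1^0 = +1.
(a,b)_23: α=1, u≡19; β=3, v≡3 (mod 23); (19|23)=-1, (3|23)=+1; sign (−1)^1·-1^3·+1^1 = +1.
(a,b)_2: α=-2, β=-6; u≡5, v≡5 (mod 8); ε(u)ε(v)=0·0, αω(v)=-2·1, βω(u)=-6·1; sum ≡ 0  ⇒  +1.
(a,b)_∞: sgn(989)=+, sgn(380029)=+, so +1.
(a,b)_43: α=1, u≡6; β=4, v≡15 (mod 43); (6|43)=+1, (15|43)=+1; sign (−1)^0·+1^4·+1^1 = +1.
(a,b)_13: α=-2, u≡4; β=-3, v≡12 (mod 13); (4|13)=+1, (12|13)=+1; sign (−1)^0·+1^-3·+1^-2 = +1.
(a,b)_3: α=4, u≡2; β=8, v≡1 (mod 3); (2|3)=-1, (1|3)=+1; sign (−1)^0·-1^8·+1^4 = +1.
(a,b)_41: α=0, u≡10; β=1, v≡14 (mod 41); (10|41)=+1, (14|41)=-1; sign (−1)^0·+1^1·-1^0 = +1.
(a,b)_7: α=0, u≡2; β=2, v≡5 (mod 7); (2|7)=+1, (5|7)=-1; sign (−1)^0·+1^2·-1^0 = +1.
Every local symbol is +1, so the conic 989·x² + 380029·y² = z² has ℚ_v-points for all v and hence a ℚ-point; (a, b / ℚ) ≅ M_2(ℚ).

[]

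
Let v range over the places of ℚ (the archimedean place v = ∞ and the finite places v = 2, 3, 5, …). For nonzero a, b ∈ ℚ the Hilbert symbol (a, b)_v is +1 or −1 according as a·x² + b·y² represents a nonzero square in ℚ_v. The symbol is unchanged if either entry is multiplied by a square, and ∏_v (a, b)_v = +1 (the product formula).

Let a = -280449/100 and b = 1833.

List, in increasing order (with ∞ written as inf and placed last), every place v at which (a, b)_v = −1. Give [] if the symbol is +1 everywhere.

[3, 17]

(a, b) ≡ (-31161, 1833) mod (ℚ^×)²; places V = {2, 3, 5, 13, 17, 47, ∞}.
(a,b)_∞: sgn(-31161)=−, sgn(1833)=+, so +1.
(a,b)_3: α=3, u≡2; β=1, v≡2 (mod 3); (2|3)=-1, (2|3)=-1; sign (−1)^1·-1^1·-1^3 = -1.
(a,b)_17: α=1, u≡12; β=0, v≡14 (mod 17); (12|17)=-1, (14|17)=-1; sign (−1)^0·-1^0·-1^1 = -1.
(a,b)_47: α=1, u≡16; β=1, v≡39 (mod 47); (16|47)=+1, (39|47)=-1; sign (−1)^1·+1^1·-1^1 = +1.
(a,b)_5: α=-2, u≡4; β=0, v≡3 (mod 5); (4|5)=+1, (3|5)=-1; sign (−1)^0·+1^0·-1^-2 = +1.
(a,b)_13: α=1, u≡8; β=1, v≡11 (mod 13); (8|13)=-1, (11|13)=-1; sign (−1)^0·-1^1·-1^1 = +1.
(a,b)_2: α=-2, β=0; u≡7, v≡1 (mod 8); ε(u)ε(v)=1·0, αω(v)=-2·0, βω(u)=0·0; sum ≡ 0  ⇒  +1.
|Ram(-31161, 1833)| = 2, even; anisotropic at {3, 17}.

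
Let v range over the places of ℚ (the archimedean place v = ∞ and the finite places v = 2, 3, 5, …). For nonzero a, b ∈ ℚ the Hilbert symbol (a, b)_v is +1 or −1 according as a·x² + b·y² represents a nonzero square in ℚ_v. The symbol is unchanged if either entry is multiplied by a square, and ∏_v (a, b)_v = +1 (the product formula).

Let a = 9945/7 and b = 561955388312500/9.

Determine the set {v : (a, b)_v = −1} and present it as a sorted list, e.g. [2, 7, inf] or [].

[5, 7]

Mod squares: a ≡ 7735, b ≡ 13. Check v ∈ {∞, 2, 3, 5, 7, 13, 17}.
v=7: a=7^-1·(≡5), b=7^2·(≡6) mod 7; (5|7)=-1, (6|7)=-1; (−1)^{-1·2·3}·(-1)^2·(-1)^-1 = -1.
v=17: a=17^1·(≡1), b=17^4·(≡8) mod 17; (1|17)=+1, (8|17)=+1; (−1)^{1·4·8}·(+1)^4·(+1)^1 = +1.
v=13: a=13^1·(≡9), b=13^3·(≡12) mod 13; (9|13)=+1, (12|13)=+1; (−1)^{1·3·6}·(+1)^3·(+1)^1 = +1.
v=5: a=5^1·(≡2), b=5^6·(≡3) mod 5; (2|5)=-1, (3|5)=-1; (−1)^{1·6·2}·(-1)^6·(-1)^1 = -1.
v=3: a=3^2·(≡1), b=3^-2·(≡1) mod 3; (1|3)=+1, (1|3)=+1; (−1)^{2·-2·1}·(+1)^-2·(+1)^2 = +1.
v=∞: 7735 > 0 and 13 > 0  ⇒  (a,b)_∞ = +1.
v=2: v_2(a)=0, v_2(b)=2; units ≡ 7, 5 (mod 8); ε·ε+αω+βω = 1·0+0·1+2·0 ≡ 0  ⇒  (a,b)_2 = +1.
|Ram(7735, 13)| = 2, even; anisotropic at {5, 7}.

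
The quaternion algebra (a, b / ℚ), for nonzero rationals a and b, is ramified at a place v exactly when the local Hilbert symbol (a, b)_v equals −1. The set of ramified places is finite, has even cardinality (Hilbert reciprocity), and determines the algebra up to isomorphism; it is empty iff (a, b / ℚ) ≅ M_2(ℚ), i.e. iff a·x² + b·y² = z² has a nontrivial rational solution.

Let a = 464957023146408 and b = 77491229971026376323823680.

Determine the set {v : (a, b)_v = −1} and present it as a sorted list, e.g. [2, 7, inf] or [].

[5, 29]

Mod squares: a ≡ 66378, b ≡ 69745. Check v ∈ {∞, 2, 3, 5, 13, 23, 29, 37}.
v=2: v_2(a)=3, v_2(b)=6; units ≡ 5, 1 (mod 8); ε·ε+αω+βω = 0·0+3·0+6·1 ≡ 0  ⇒  (a,b)_2 = +1.
v=37: a=37^3·(≡6), b=37^5·(≡31) mod 37; (6|37)=-1, (31|37)=-1; (−1)^{3·5·18}·(-1)^5·(-1)^3 = +1.
v=23: a=23^1·(≡7), b=23^2·(≡16) mod 23; (7|23)=-1, (16|23)=+1; (−1)^{1·2·11}·(-1)^2·(+1)^1 = +1.
v=29: a=29^2·(≡21), b=29^3·(≡12) mod 29; (21|29)=-1, (12|29)=-1; (−1)^{2·3·14}·(-1)^3·(-1)^2 = -1.
v=13: a=13^3·(≡12), b=13^5·(≡10) mod 13; (12|13)=+1, (10|13)=+1; (−1)^{3·5·6}·(+1)^5·(+1)^3 = +1.
v=3: a=3^3·(≡1), b=3^6·(≡1) mod 3; (1|3)=+1, (1|3)=+1; (−1)^{3·6·1}·(+1)^6·(+1)^3 = +1.
v=5: a=5^0·(≡3), b=5^1·(≡1) mod 5; (3|5)=-1, (1|5)=+1; (−1)^{0·1·2}·(-1)^1·(+1)^0 = -1.
v=∞: 66378 > 0 and 69745 > 0  ⇒  (a,b)_∞ = +1.
Ram(66378, 69745) = {5, 29}; no ℚ_5-point on the conic.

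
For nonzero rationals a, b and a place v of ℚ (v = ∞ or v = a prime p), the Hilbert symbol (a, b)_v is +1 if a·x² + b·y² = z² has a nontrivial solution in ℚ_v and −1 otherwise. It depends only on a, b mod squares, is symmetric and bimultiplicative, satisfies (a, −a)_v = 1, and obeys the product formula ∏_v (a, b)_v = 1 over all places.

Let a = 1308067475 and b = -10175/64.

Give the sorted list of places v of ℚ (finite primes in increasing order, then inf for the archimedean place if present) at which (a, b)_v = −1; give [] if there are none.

(a, b) ≡ (432419, -407) mod (ℚ^×)²; places V = {2, 5, 11, 13, 29, 31, 37, ∞}.
(a,b)_13: α=1, u≡3; β=0, v≡9 (mod 13); (3|13)=+1, (9|13)=+1; sign (−1)^0·+1^0·+1^1 = +1.
(a,b)_∞: sgn(432419)=+, sgn(-407)=−, so +1.
(a,b)_5: α=2, u≡4; β=2, v≡2 (mod 5); (4|5)=+1, (2|5)=-1; sign (−1)^0·+1^2·-1^2 = +1.
(a,b)_2: α=0, β=-6; u≡3, v≡1 (mod 8); ε(u)ε(v)=1·0, αω(v)=0·0, βω(u)=-6·1; sum ≡ 0  ⇒  +1.
(a,b)_37: α=1, u≡8; β=1, v≡9 (mod 37); (8|37)=-1, (9|37)=+1; sign (−1)^0·-1^1·+1^1 = -1.
(a,b)_31: α=1, u≡13; β=0, v≡12 (mod 31); (13|31)=-1, (12|31)=-1; sign (−1)^0·-1^0·-1^1 = -1.
(a,b)_29: α=1, u≡16; β=0, v≡20 (mod 29); (16|29)=+1, (20|29)=+1; sign (−1)^0·+1^0·+1^1 = +1.
(a,b)_11: α=2, u≡5; β=1, v≡6 (mod 11); (5|11)=+1, (6|11)=-1; sign (−1)^0·+1^1·-1^2 = +1.
(432419, -407 / ℚ) ramifies at {31, 37}: a division algebra.

[31, 37]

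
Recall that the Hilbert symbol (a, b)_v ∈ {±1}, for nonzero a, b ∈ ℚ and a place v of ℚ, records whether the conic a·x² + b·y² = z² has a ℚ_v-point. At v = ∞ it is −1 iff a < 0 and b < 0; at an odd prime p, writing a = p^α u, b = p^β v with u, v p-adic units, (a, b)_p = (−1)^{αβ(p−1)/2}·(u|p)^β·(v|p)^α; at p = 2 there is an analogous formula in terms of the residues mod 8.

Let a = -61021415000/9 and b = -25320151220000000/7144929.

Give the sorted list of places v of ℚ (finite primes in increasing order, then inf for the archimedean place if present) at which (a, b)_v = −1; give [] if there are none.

[2, 13, 17, inf]

Mod squares: a ≡ -10166, b ≡ -5. Check v ∈ {∞, 2, 3, 5, 7, 11, 13, 17, 23}.
v=17: a=17^1·(≡10), b=17^2·(≡6) mod 17; (10|17)=-1, (6|17)=-1; (−1)^{1·2·8}·(-1)^2·(-1)^1 = -1.
v=7: a=7^4·(≡6), b=7^2·(≡1) mod 7; (6|7)=-1, (1|7)=+1; (−1)^{4·2·3}·(-1)^2·(+1)^4 = +1.
v=23: a=23^1·(≡12), b=23^2·(≡2) mod 23; (12|23)=+1, (2|23)=+1; (−1)^{1·2·11}·(+1)^2·(+1)^1 = +1.
v=13: a=13^1·(≡5), b=13^2·(≡5) mod 13; (5|13)=-1, (5|13)=-1; (−1)^{1·2·6}·(-1)^2·(-1)^1 = -1.
v=2: v_2(a)=3, v_2(b)=8; units ≡ 5, 3 (mod 8); ε·ε+αω+βω = 0·1+3·1+8·1 ≡ 1  ⇒  (a,b)_2 = -1.
v=11: a=11^0·(≡9), b=11^-2·(≡10) mod 11; (9|11)=+1, (10|11)=-1; (−1)^{0·-2·5}·(+1)^-2·(-1)^0 = +1.
v=5: a=5^4·(≡4), b=5^7·(≡1) mod 5; (4|5)=+1, (1|5)=+1; (−1)^{4·7·2}·(+1)^7·(+1)^4 = +1.
v=∞: -10166 < 0 and -5 < 0  ⇒  (a,b)_∞ = -1.
v=3: a=3^-2·(≡1), b=3^-10·(≡1) mod 3; (1|3)=+1, (1|3)=+1; (−1)^{-2·-10·1}·(+1)^-10·(+1)^-2 = +1.
|Ram(-10166, -5)| = 4, even; anisotropic at {2, 13, 17, ∞}.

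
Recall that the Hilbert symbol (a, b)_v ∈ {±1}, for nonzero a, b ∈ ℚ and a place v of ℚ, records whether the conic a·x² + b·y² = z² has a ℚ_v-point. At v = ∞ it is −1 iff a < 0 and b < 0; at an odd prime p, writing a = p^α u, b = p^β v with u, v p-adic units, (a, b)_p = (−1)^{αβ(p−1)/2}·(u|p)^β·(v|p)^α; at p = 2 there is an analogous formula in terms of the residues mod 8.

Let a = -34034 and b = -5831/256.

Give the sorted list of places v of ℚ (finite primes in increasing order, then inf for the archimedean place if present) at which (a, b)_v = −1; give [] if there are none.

[11, 13, 17, inf]

(a, b) ≡ (-34034, -119) mod (ℚ^×)²; places V = {2, 7, 11, 13, 17, ∞}.
(a,b)_11: α=1, u≡8; β=0, v≡7 (mod 11); (8|11)=-1, (7|11)=-1; sign (−1)^0·-1^0·-1^1 = -1.
(a,b)_13: α=1, u≡8; β=0, v≡5 (mod 13); (8|13)=-1, (5|13)=-1; sign (−1)^0·-1^0·-1^1 = -1.
(a,b)_7: α=1, u≡3; β=3, v≡1 (mod 7); (3|7)=-1, (1|7)=+1; sign (−1)^1·-1^3·+1^1 = +1.
(a,b)_2: α=1, β=-8; u≡7, v≡1 (mod 8); ε(u)ε(v)=1·0, αω(v)=1·0, βω(u)=-8·0; sum ≡ 0  ⇒  +1.
(a,b)_17: α=1, u≡4; β=1, v≡14 (mod 17); (4|17)=+1, (14|17)=-1; sign (−1)^0·+1^1·-1^1 = -1.
(a,b)_∞: sgn(-34034)=−, sgn(-119)=−, so -1.
|Ram(-34034, -119)| = 4, even; anisotropic at {11, 13, 17, ∞}.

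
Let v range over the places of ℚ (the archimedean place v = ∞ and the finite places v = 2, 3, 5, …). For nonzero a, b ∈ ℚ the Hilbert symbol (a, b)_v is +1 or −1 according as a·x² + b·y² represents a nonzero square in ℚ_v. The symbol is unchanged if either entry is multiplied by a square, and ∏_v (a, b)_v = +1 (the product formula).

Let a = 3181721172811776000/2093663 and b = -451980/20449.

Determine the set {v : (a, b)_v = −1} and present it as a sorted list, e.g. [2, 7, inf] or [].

Mod squares: a ≡ 655263895, b ≡ -155. Check v ∈ {∞, 2, 3, 5, 7, 11, 13, 17, 31, 37, 47}.
v=17: a=17^1·(≡1), b=17^0·(≡9) mod 17; (1|17)=+1, (9|17)=+1; (−1)^{1·0·8}·(+1)^0·(+1)^1 = +1.
v=7: a=7^2·(≡3), b=7^0·(≡5) mod 7; (3|7)=-1, (5|7)=-1; (−1)^{2·0·3}·(-1)^0·(-1)^2 = +1.
v=31: a=31^3·(≡2), b=31^1·(≡15) mod 31; (2|31)=+1, (15|31)=-1; (−1)^{3·1·15}·(+1)^1·(-1)^3 = +1.
v=5: a=5^3·(≡1), b=5^1·(≡1) mod 5; (1|5)=+1, (1|5)=+1; (−1)^{3·1·2}·(+1)^1·(+1)^3 = +1.
v=47: a=47^1·(≡25), b=47^0·(≡40) mod 47; (25|47)=+1, (40|47)=-1; (−1)^{1·0·23}·(+1)^0·(-1)^1 = -1.
v=3: a=3^2·(≡1), b=3^6·(≡1) mod 3; (1|3)=+1, (1|3)=+1; (−1)^{2·6·1}·(+1)^6·(+1)^2 = +1.
v=37: a=37^1·(≡3), b=37^0·(≡36) mod 37; (3|37)=+1, (36|37)=+1; (−1)^{1·0·18}·(+1)^0·(+1)^1 = +1.
v=2: v_2(a)=16, v_2(b)=2; units ≡ 7, 5 (mod 8); ε·ε+αω+βω = 1·0+16·1+2·0 ≡ 0  ⇒  (a,b)_2 = +1.
v=∞: 655263895 > 0 and -155 < 0  ⇒  (a,b)_∞ = +1.
v=11: a=11^-5·(≡5), b=11^-2·(≡8) mod 11; (5|11)=+1, (8|11)=-1; (−1)^{-5·-2·5}·(+1)^-2·(-1)^-5 = -1.
v=13: a=13^-1·(≡6), b=13^-2·(≡1) mod 13; (6|13)=-1, (1|13)=+1; (−1)^{-1·-2·6}·(-1)^-2·(+1)^-1 = +1.
Ram(655263895, -155) = {11, 47}; no ℚ_11-point on the conic.

[11, 47]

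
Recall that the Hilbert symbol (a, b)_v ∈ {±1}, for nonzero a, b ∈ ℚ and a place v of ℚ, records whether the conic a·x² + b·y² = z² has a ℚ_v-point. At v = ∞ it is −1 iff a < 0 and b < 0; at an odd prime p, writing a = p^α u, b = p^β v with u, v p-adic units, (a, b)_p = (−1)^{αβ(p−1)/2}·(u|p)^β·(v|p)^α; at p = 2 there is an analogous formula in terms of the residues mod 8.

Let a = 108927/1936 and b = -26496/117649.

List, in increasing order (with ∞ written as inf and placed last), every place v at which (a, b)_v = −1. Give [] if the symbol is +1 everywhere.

[13, 23]

Mod squares: a ≡ 247, b ≡ -46. Check v ∈ {∞, 2, 3, 7, 11, 13, 19, 23}.
v=3: a=3^2·(≡1), b=3^2·(≡2) mod 3; (1|3)=+1, (2|3)=-1; (−1)^{2·2·1}·(+1)^2·(-1)^2 = +1.
v=23: a=23^0·(≡17), b=23^1·(≡11) mod 23; (17|23)=-1, (11|23)=-1; (−1)^{0·1·11}·(-1)^1·(-1)^0 = -1.
v=11: a=11^-2·(≡1), b=11^0·(≡9) mod 11; (1|11)=+1, (9|11)=+1; (−1)^{-2·0·5}·(+1)^0·(+1)^-2 = +1.
v=2: v_2(a)=-4, v_2(b)=7; units ≡ 7, 1 (mod 8); ε·ε+αω+βω = 1·0+-4·0+7·0 ≡ 0  ⇒  (a,b)_2 = +1.
v=7: a=7^2·(≡1), b=7^-6·(≡6) mod 7; (1|7)=+1, (6|7)=-1; (−1)^{2·-6·3}·(+1)^-6·(-1)^2 = +1.
v=∞: 247 > 0 and -46 < 0  ⇒  (a,b)_∞ = +1.
v=13: a=13^1·(≡6), b=13^0·(≡2) mod 13; (6|13)=-1, (2|13)=-1; (−1)^{1·0·6}·(-1)^0·(-1)^1 = -1.
v=19: a=19^1·(≡12), b=19^0·(≡9) mod 19; (12|19)=-1, (9|19)=+1; (−1)^{1·0·9}·(-1)^0·(+1)^1 = +1.
|Ram(247, -46)| = 2, even; anisotropic at {13, 23}.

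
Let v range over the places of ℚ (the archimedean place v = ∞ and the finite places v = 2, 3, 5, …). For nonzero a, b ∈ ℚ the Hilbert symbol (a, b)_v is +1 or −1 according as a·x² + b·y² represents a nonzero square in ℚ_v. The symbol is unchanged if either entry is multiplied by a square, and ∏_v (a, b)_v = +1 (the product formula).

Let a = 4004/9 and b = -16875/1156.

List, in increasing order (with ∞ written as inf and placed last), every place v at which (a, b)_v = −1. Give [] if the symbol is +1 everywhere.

[3, 11]

(a, b) ≡ (1001, -3) mod (ℚ^×)²; places V = {2, 3, 5, 7, 11, 13, 17, ∞}.
(a,b)_17: α=0, u≡1; β=-2, v≡10 (mod 17); (1|17)=+1, (10|17)=-1; sign (−1)^0·+1^-2·-1^0 = +1.
(a,b)_5: α=0, u≡1; β=4, v≡3 (mod 5); (1|5)=+1, (3|5)=-1; sign (−1)^0·+1^4·-1^0 = +1.
(a,b)_3: α=-2, u≡2; β=3, v≡2 (mod 3); (2|3)=-1, (2|3)=-1; sign (−1)^0·-1^3·-1^-2 = -1.
(a,b)_7: α=1, u≡6; β=0, v≡2 (mod 7); (6|7)=-1, (2|7)=+1; sign (−1)^0·-1^0·+1^1 = +1.
(a,b)_11: α=1, u≡5; β=0, v≡10 (mod 11); (5|11)=+1, (10|11)=-1; sign (−1)^0·+1^0·-1^1 = -1.
(a,b)_2: α=2, β=-2; u≡1, v≡5 (mod 8); ε(u)ε(v)=0·0, αω(v)=2·1, βω(u)=-2·0; sum ≡ 0  ⇒  +1.
(a,b)_13: α=1, u≡1; β=0, v≡1 (mod 13); (1|13)=+1, (1|13)=+1; sign (−1)^0·+1^0·+1^1 = +1.
(a,b)_∞: sgn(1001)=+, sgn(-3)=−, so +1.
Ram(1001, -3) = {3, 11}; no ℚ_3-point on the conic.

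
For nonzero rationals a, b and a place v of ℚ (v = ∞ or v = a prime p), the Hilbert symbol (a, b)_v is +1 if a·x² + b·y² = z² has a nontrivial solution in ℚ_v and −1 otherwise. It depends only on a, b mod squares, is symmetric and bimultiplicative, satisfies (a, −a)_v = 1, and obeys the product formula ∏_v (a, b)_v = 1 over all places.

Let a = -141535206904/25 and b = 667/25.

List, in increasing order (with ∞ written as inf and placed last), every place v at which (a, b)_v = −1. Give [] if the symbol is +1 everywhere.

[2, 19]

Mod squares: a ≡ -79534, b ≡ 667. Check v ∈ {∞, 2, 5, 7, 13, 19, 23, 29}.
v=13: a=13^1·(≡5), b=13^0·(≡9) mod 13; (5|13)=-1, (9|13)=+1; (−1)^{1·0·6}·(-1)^0·(+1)^1 = +1.
v=19: a=19^1·(≡3), b=19^0·(≡13) mod 19; (3|19)=-1, (13|19)=-1; (−1)^{1·0·9}·(-1)^0·(-1)^1 = -1.
v=5: a=5^-2·(≡1), b=5^-2·(≡2) mod 5; (1|5)=+1, (2|5)=-1; (−1)^{-2·-2·2}·(+1)^-2·(-1)^-2 = +1.
v=29: a=29^2·(≡25), b=29^1·(≡16) mod 29; (25|29)=+1, (16|29)=+1; (−1)^{2·1·14}·(+1)^1·(+1)^2 = +1.
v=∞: -79534 < 0 and 667 > 0  ⇒  (a,b)_∞ = +1.
v=2: v_2(a)=3, v_2(b)=0; units ≡ 1, 3 (mod 8); ε·ε+αω+βω = 0·1+3·1+0·0 ≡ 1  ⇒  (a,b)_2 = -1.
v=23: a=23^3·(≡22), b=23^1·(≡3) mod 23; (22|23)=-1, (3|23)=+1; (−1)^{3·1·11}·(-1)^1·(+1)^3 = +1.
v=7: a=7^1·(≡3), b=7^0·(≡4) mod 7; (3|7)=-1, (4|7)=+1; (−1)^{1·0·3}·(-1)^0·(+1)^1 = +1.
Ram(-79534, 667) = {2, 19}; no ℚ_2-point on the conic.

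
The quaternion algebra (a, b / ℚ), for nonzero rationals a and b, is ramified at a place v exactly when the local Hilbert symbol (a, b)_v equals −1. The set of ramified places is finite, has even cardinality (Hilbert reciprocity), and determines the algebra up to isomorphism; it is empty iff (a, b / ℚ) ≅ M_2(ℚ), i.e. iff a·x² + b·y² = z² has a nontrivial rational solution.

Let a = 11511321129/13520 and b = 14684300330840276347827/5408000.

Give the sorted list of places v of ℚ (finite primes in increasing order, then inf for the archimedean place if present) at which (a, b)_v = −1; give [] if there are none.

Mod squares: a ≡ 451605, b ≡ 2415. Check v ∈ {∞, 2, 3, 5, 7, 11, 13, 17, 19, 23}.
v=5: a=5^-1·(≡1), b=5^-3·(≡3) mod 5; (1|5)=+1, (3|5)=-1; (−1)^{-1·-3·2}·(+1)^-3·(-1)^-1 = -1.
v=7: a=7^3·(≡5), b=7^5·(≡1) mod 7; (5|7)=-1, (1|7)=+1; (−1)^{3·5·3}·(-1)^5·(+1)^3 = +1.
v=23: a=23^1·(≡9), b=23^3·(≡4) mod 23; (9|23)=+1, (4|23)=+1; (−1)^{1·3·11}·(+1)^3·(+1)^1 = -1.
v=2: v_2(a)=-4, v_2(b)=-8; units ≡ 5, 7 (mod 8); ε·ε+αω+βω = 0·1+-4·0+-8·1 ≡ 0  ⇒  (a,b)_2 = +1.
v=11: a=11^1·(≡4), b=11^2·(≡7) mod 11; (4|11)=+1, (7|11)=-1; (−1)^{1·2·5}·(+1)^2·(-1)^1 = -1.
v=∞: 451605 > 0 and 2415 > 0  ⇒  (a,b)_∞ = +1.
v=17: a=17^3·(≡5), b=17^4·(≡1) mod 17; (5|17)=-1, (1|17)=+1; (−1)^{3·4·8}·(-1)^4·(+1)^3 = +1.
v=3: a=3^3·(≡1), b=3^9·(≡1) mod 3; (1|3)=+1, (1|3)=+1; (−1)^{3·9·1}·(+1)^9·(+1)^3 = -1.
v=19: a=19^0·(≡10), b=19^2·(≡14) mod 19; (10|19)=-1, (14|19)=-1; (−1)^{0·2·9}·(-1)^2·(-1)^0 = +1.
v=13: a=13^-2·(≡11), b=13^-2·(≡10) mod 13; (11|13)=-1, (10|13)=+1; (−1)^{-2·-2·6}·(-1)^-2·(+1)^-2 = +1.
Ram(451605, 2415) = {3, 5, 11, 23}; no ℚ_3-point on the conic.

[3, 5, 11, 23]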